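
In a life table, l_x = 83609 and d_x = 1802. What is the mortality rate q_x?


q_x = d_x / l_x
= 1802 / 83609
= 0.0216


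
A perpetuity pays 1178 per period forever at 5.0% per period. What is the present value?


PV = PMT / i
= 1178 / 0.05
= 23560.0


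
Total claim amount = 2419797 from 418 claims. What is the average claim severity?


severity = total / number
= 2419797 / 418
= 5788.988


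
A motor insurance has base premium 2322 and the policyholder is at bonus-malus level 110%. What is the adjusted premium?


adjusted = base * BM_level / 100
= 2322 * 110 / 100
= 2322 * 1.1
= 2554.2


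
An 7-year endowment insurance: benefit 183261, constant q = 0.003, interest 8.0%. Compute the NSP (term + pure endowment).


Term component = 2839.3521
Pure endowment = 7_p_x * v^7 * benefit = 0.979188 * 0.58349 * 183261 = 104705.5908
NSP = 107544.943


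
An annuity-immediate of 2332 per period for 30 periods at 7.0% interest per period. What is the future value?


FV = PMT * ((1+i)^n - 1) / i
= 2332 * ((1.07)^30 - 1) / 0.07
= 2332 * (7.612255 - 1) / 0.07
= 220282.5537


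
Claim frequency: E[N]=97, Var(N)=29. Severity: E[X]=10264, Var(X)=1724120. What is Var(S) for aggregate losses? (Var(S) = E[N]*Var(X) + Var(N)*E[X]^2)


Var(S) = E[N]*Var(X) + Var(N)*E[X]^2
= 97*1724120 + 29*10264^2
= 167239640 + 3055141184
= 3.2224e+09


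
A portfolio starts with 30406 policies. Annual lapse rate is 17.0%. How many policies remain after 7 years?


remaining = initial * (1 - lapse)^years
= 30406 * (1 - 0.17)^7
= 30406 * 0.271361
= 8250.9877


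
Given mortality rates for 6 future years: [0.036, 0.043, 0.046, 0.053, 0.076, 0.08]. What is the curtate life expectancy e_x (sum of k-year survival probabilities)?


e_x = sum_{k=1}^{n} k_p_x
k_p_x values:
  1_p_x = 0.964
  2_p_x = 0.922548
  3_p_x = 0.880111
  4_p_x = 0.833465
  5_p_x = 0.770122
  6_p_x = 0.708512
e_x = 5.0788


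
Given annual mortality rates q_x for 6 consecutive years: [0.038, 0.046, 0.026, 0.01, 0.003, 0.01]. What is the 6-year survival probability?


p_k = 1 - q_k for each year
Survival = product of (1 - q_k)
= 0.962 * 0.954 * 0.974 * 0.99 * 0.997 * 0.99
= 0.8735


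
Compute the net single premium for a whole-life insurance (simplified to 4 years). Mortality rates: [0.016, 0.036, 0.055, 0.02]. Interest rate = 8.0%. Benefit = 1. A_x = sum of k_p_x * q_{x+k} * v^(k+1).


v = 0.925926
Year 0: k_p_x=1.0, q=0.016, term=0.014815
Year 1: k_p_x=0.984, q=0.036, term=0.03037
Year 2: k_p_x=0.948576, q=0.055, term=0.041416
Year 3: k_p_x=0.896404, q=0.02, term=0.013178
A_x = 0.0998


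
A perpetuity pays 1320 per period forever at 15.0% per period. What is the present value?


PV = PMT / i
= 1320 / 0.15
= 8800.0


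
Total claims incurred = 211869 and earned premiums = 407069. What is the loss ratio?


Loss ratio = claims / premiums
= 211869 / 407069
= 0.5205


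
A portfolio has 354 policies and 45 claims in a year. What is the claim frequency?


frequency = claims / policies
= 45 / 354
= 0.1271


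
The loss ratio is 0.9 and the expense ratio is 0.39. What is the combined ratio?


Combined ratio = loss ratio + expense ratio
= 0.9 + 0.39
= 1.29


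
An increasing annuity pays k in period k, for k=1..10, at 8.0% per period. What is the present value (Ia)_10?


(Ia)_n = sum_{k=1}^{n} k * v^k, v = 1/(1+i)
v = 0.925926
Sum computed term by term:
(Ia)_10 = 32.6869


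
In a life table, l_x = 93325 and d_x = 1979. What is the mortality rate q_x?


q_x = d_x / l_x
= 1979 / 93325
= 0.0212


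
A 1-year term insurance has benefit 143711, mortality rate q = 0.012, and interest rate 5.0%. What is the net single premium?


NSP = benefit * q * v
v = 1/(1+i) = 0.952381
NSP = 143711 * 0.012 * 0.952381
= 1642.4114


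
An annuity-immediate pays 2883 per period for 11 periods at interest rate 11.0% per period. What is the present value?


PV = PMT * (1 - (1+i)^(-n)) / i
= 2883 * (1 - (1+0.11)^(-11)) / 0.11
= 2883 * (1 - 0.317283) / 0.11
= 2883 * 6.206515
= 17893.3837


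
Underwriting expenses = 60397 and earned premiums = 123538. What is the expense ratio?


Expense ratio = expenses / premiums
= 60397 / 123538
= 0.4889


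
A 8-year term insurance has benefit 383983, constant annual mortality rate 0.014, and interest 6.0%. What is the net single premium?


NSP = benefit * sum_{k=0}^{n-1} k_p_x * q * v^(k+1)
With constant q=0.014, v=0.943396
Sum = 0.08315
NSP = 383983 * 0.08315
= 31928.3444


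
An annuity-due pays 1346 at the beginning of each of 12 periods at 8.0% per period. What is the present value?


PV_due = PMT * (1-(1+i)^(-n))/i * (1+i)
PV_immediate = 10143.561
PV_due = 10143.561 * 1.08
= 10955.0459


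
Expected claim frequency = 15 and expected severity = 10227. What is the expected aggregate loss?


E[S] = E[N] * E[X]
= 15 * 10227
= 153405


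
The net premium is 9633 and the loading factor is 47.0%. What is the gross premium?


Gross = net * (1 + loading)
= 9633 * (1 + 0.47)
= 9633 * 1.47
= 14160.51


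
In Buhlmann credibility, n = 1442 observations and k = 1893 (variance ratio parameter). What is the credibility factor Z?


Z = n / (n + k)
= 1442 / (1442 + 1893)
= 1442 / 3335
= 0.4324


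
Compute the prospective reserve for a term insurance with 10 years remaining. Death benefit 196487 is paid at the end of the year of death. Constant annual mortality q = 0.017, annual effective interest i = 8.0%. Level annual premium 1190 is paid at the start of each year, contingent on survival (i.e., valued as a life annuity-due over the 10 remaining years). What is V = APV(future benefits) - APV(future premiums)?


v = 1/(1+i) = 0.925926
APV(future benefits) per unit = sum_{k=0}^{9} k_p_x * q * v^(k+1) = 0.106871
APV(future benefits) = 196487 * 0.106871 = 20998.6706
Life annuity-due factor ä_{x:10} = sum_{k=0}^{9} k_p_x * v^k = 6.789422
APV(future premiums) = 1190 * 6.789422 = 8079.4124
V = 20998.6706 - 8079.4124
= 12919.2582


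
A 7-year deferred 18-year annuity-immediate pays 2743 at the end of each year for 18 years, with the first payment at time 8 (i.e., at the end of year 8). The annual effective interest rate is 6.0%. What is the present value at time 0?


PV at time 7 of the 18-year annuity-immediate:
a_n = 2743 * (1-(1+0.06)^(-18))/0.06 = 29700.1163
Discount back 7 years to time 0:
PV = 29700.1163 * (1+0.06)^(-7)
= 29700.1163 * 0.665057
= 19752.2737


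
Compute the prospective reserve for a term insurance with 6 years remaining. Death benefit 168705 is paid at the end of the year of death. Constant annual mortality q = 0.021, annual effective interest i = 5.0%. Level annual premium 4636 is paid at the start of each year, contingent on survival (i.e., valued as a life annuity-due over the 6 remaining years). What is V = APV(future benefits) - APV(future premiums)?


v = 1/(1+i) = 0.952381
APV(future benefits) per unit = sum_{k=0}^{5} k_p_x * q * v^(k+1) = 0.101453
APV(future benefits) = 168705 * 0.101453 = 17115.6195
Life annuity-due factor ä_{x:6} = sum_{k=0}^{5} k_p_x * v^k = 5.072647
APV(future premiums) = 4636 * 5.072647 = 23516.7932
V = 17115.6195 - 23516.7932
= -6401.1737


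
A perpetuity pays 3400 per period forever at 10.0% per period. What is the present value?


PV = PMT / i
= 3400 / 0.1
= 34000.0


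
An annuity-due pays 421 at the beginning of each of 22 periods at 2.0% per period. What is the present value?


PV_due = PMT * (1-(1+i)^(-n))/i * (1+i)
PV_immediate = 7434.0383
PV_due = 7434.0383 * 1.02
= 7582.7191


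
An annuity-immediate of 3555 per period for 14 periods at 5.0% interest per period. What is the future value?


FV = PMT * ((1+i)^n - 1) / i
= 3555 * ((1.05)^14 - 1) / 0.05
= 3555 * (1.979932 - 1) / 0.05
= 69673.1367


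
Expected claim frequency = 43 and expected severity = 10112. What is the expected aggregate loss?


E[S] = E[N] * E[X]
= 43 * 10112
= 434816


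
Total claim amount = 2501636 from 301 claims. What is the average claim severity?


severity = total / number
= 2501636 / 301
= 8311.0831


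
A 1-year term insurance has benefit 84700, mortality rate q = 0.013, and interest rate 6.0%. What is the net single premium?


NSP = benefit * q * v
v = 1/(1+i) = 0.943396
NSP = 84700 * 0.013 * 0.943396
= 1038.7736


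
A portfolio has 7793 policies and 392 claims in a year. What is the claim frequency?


frequency = claims / policies
= 392 / 7793
= 0.0503


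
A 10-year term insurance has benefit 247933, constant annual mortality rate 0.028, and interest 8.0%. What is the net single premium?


NSP = benefit * sum_{k=0}^{n-1} k_p_x * q * v^(k+1)
With constant q=0.028, v=0.925926
Sum = 0.168861
NSP = 247933 * 0.168861
= 41866.2503


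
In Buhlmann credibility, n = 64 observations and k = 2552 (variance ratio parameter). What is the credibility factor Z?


Z = n / (n + k)
= 64 / (64 + 2552)
= 64 / 2616
= 0.0245


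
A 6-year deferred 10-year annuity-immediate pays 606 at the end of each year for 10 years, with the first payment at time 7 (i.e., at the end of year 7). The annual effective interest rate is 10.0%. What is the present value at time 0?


PV at time 6 of the 10-year annuity-immediate:
a_n = 606 * (1-(1+0.1)^(-10))/0.1 = 3723.6077
Discount back 6 years to time 0:
PV = 3723.6077 * (1+0.1)^(-6)
= 3723.6077 * 0.564474
= 2101.8795


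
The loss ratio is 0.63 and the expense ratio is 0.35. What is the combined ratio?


Combined ratio = loss ratio + expense ratio
= 0.63 + 0.35
= 0.98


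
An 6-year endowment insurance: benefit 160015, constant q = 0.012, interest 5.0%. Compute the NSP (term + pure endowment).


Term component = 9474.7208
Pure endowment = 6_p_x * v^6 * benefit = 0.930126 * 0.746215 * 160015 = 111062.2759
NSP = 120536.9967


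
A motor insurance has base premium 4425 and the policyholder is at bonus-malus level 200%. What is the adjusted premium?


adjusted = base * BM_level / 100
= 4425 * 200 / 100
= 4425 * 2.0
= 8850.0


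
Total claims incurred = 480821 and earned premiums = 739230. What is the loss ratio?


Loss ratio = claims / premiums
= 480821 / 739230
= 0.6504


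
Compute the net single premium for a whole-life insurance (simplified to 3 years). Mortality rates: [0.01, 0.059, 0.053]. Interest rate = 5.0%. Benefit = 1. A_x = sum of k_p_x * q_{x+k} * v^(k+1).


v = 0.952381
Year 0: k_p_x=1.0, q=0.01, term=0.009524
Year 1: k_p_x=0.99, q=0.059, term=0.05298
Year 2: k_p_x=0.93159, q=0.053, term=0.042651
A_x = 0.1052


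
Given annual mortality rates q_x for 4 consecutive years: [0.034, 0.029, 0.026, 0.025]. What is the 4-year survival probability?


p_k = 1 - q_k for each year
Survival = product of (1 - q_k)
= 0.966 * 0.971 * 0.974 * 0.975
= 0.8908


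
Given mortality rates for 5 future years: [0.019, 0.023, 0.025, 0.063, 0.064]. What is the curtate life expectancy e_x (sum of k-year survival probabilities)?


e_x = sum_{k=1}^{n} k_p_x
k_p_x values:
  1_p_x = 0.981
  2_p_x = 0.958437
  3_p_x = 0.934476
  4_p_x = 0.875604
  5_p_x = 0.819565
e_x = 4.5691


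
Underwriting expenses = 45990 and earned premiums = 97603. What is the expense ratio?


Expense ratio = expenses / premiums
= 45990 / 97603
= 0.4712


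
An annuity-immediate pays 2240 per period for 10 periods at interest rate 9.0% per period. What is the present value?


PV = PMT * (1 - (1+i)^(-n)) / i
= 2240 * (1 - (1+0.09)^(-10)) / 0.09
= 2240 * (1 - 0.422411) / 0.09
= 2240 * 6.417658
= 14375.5533


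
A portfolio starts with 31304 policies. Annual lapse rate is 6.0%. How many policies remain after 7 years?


remaining = initial * (1 - lapse)^years
= 31304 * (1 - 0.06)^7
= 31304 * 0.648478
= 20299.9426


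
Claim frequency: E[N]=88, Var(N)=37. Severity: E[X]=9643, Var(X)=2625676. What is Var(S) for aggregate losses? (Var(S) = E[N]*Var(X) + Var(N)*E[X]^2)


Var(S) = E[N]*Var(X) + Var(N)*E[X]^2
= 88*2625676 + 37*9643^2
= 231059488 + 3440535613
= 3.6716e+09


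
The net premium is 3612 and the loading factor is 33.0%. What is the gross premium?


Gross = net * (1 + loading)
= 3612 * (1 + 0.33)
= 3612 * 1.33
= 4803.96


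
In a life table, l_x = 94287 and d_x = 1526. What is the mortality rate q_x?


q_x = d_x / l_x
= 1526 / 94287
= 0.0162


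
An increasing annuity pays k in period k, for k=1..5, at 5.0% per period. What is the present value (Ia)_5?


(Ia)_n = sum_{k=1}^{n} k * v^k, v = 1/(1+i)
v = 0.952381
Sum computed term by term:
(Ia)_5 = 12.5664


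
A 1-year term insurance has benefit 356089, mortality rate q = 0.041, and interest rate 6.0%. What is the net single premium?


NSP = benefit * q * v
v = 1/(1+i) = 0.943396
NSP = 356089 * 0.041 * 0.943396
= 13773.2538


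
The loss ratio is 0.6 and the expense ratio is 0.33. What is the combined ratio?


Combined ratio = loss ratio + expense ratio
= 0.6 + 0.33
= 0.93


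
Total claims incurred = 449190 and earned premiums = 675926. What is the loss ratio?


Loss ratio = claims / premiums
= 449190 / 675926
= 0.6646


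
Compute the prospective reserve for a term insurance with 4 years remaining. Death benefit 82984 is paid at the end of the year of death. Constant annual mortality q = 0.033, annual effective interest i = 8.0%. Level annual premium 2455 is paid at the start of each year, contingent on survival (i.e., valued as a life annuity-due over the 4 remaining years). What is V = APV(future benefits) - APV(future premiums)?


v = 1/(1+i) = 0.925926
APV(future benefits) per unit = sum_{k=0}^{3} k_p_x * q * v^(k+1) = 0.104343
APV(future benefits) = 82984 * 0.104343 = 8658.8107
Life annuity-due factor ä_{x:4} = sum_{k=0}^{3} k_p_x * v^k = 3.414866
APV(future premiums) = 2455 * 3.414866 = 8383.4966
V = 8658.8107 - 8383.4966
= 275.3141


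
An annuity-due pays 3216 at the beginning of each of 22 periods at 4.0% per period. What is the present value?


PV_due = PMT * (1-(1+i)^(-n))/i * (1+i)
PV_immediate = 46474.7869
PV_due = 46474.7869 * 1.04
= 48333.7784


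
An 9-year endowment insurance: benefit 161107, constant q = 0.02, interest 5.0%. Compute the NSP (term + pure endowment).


Term component = 21291.844
Pure endowment = 9_p_x * v^9 * benefit = 0.833748 * 0.644609 * 161107 = 86585.5461
NSP = 107877.39


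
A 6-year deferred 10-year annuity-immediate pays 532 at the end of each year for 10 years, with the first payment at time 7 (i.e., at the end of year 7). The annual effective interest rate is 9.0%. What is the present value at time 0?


PV at time 6 of the 10-year annuity-immediate:
a_n = 532 * (1-(1+0.09)^(-10))/0.09 = 3414.1939
Discount back 6 years to time 0:
PV = 3414.1939 * (1+0.09)^(-6)
= 3414.1939 * 0.596267
= 2035.7723


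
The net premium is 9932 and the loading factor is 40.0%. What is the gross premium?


Gross = net * (1 + loading)
= 9932 * (1 + 0.4)
= 9932 * 1.4
= 13904.8


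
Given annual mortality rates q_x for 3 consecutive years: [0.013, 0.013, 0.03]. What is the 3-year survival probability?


p_k = 1 - q_k for each year
Survival = product of (1 - q_k)
= 0.987 * 0.987 * 0.97
= 0.9449


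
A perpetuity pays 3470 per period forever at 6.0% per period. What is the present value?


PV = PMT / i
= 3470 / 0.06
= 57833.3333


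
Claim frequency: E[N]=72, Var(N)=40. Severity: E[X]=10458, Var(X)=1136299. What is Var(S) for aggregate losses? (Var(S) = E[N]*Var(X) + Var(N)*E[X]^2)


Var(S) = E[N]*Var(X) + Var(N)*E[X]^2
= 72*1136299 + 40*10458^2
= 81813528 + 4374790560
= 4.4566e+09


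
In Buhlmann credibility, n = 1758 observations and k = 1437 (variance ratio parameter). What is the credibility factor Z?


Z = n / (n + k)
= 1758 / (1758 + 1437)
= 1758 / 3195
= 0.5502


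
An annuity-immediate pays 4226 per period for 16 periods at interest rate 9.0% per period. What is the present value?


PV = PMT * (1 - (1+i)^(-n)) / i
= 4226 * (1 - (1+0.09)^(-16)) / 0.09
= 4226 * (1 - 0.25187) / 0.09
= 4226 * 8.312558
= 35128.8709


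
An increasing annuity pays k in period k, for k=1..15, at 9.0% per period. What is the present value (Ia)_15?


(Ia)_n = sum_{k=1}^{n} k * v^k, v = 1/(1+i)
v = 0.917431
Sum computed term by term:
(Ia)_15 = 51.8676


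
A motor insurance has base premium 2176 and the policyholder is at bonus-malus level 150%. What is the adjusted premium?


adjusted = base * BM_level / 100
= 2176 * 150 / 100
= 2176 * 1.5
= 3264.0


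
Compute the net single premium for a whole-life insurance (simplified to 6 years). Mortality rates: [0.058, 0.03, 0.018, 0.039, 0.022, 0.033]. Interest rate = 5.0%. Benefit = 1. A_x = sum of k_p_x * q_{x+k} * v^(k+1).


v = 0.952381
Year 0: k_p_x=1.0, q=0.058, term=0.055238
Year 1: k_p_x=0.942, q=0.03, term=0.025633
Year 2: k_p_x=0.91374, q=0.018, term=0.014208
Year 3: k_p_x=0.897293, q=0.039, term=0.02879
Year 4: k_p_x=0.862298, q=0.022, term=0.014864
Year 5: k_p_x=0.843328, q=0.033, term=0.020767
A_x = 0.1595


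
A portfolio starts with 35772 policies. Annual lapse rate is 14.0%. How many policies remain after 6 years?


remaining = initial * (1 - lapse)^years
= 35772 * (1 - 0.14)^6
= 35772 * 0.404567
= 14472.1791


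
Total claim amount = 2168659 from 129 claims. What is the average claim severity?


severity = total / number
= 2168659 / 129
= 16811.3101


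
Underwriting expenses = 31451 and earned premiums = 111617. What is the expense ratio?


Expense ratio = expenses / premiums
= 31451 / 111617
= 0.2818


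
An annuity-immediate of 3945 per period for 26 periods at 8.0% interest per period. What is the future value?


FV = PMT * ((1+i)^n - 1) / i
= 3945 * ((1.08)^26 - 1) / 0.08
= 3945 * (7.396353 - 1) / 0.08
= 315420.1678


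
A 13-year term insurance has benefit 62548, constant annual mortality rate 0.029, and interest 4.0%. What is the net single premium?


NSP = benefit * sum_{k=0}^{n-1} k_p_x * q * v^(k+1)
With constant q=0.029, v=0.961538
Sum = 0.248117
NSP = 62548 * 0.248117
= 15519.2022


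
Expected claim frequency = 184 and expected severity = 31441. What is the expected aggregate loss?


E[S] = E[N] * E[X]
= 184 * 31441
= 5.7851e+06


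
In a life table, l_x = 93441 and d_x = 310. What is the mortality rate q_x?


q_x = d_x / l_x
= 310 / 93441
= 0.0033


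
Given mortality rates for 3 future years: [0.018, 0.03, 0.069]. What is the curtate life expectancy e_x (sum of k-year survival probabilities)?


e_x = sum_{k=1}^{n} k_p_x
k_p_x values:
  1_p_x = 0.982
  2_p_x = 0.95254
  3_p_x = 0.886815
e_x = 2.8214


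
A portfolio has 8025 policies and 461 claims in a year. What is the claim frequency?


frequency = claims / policies
= 461 / 8025
= 0.0574


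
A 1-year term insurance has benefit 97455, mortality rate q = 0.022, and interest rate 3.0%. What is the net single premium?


NSP = benefit * q * v
v = 1/(1+i) = 0.970874
NSP = 97455 * 0.022 * 0.970874
= 2081.5631


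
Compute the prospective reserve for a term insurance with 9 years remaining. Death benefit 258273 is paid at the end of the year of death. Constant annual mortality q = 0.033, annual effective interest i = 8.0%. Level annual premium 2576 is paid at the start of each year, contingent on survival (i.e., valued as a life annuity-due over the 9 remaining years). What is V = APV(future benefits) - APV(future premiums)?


v = 1/(1+i) = 0.925926
APV(future benefits) per unit = sum_{k=0}^{8} k_p_x * q * v^(k+1) = 0.184026
APV(future benefits) = 258273 * 0.184026 = 47529.0488
Life annuity-due factor ä_{x:9} = sum_{k=0}^{8} k_p_x * v^k = 6.022682
APV(future premiums) = 2576 * 6.022682 = 15514.4288
V = 47529.0488 - 15514.4288
= 32014.62


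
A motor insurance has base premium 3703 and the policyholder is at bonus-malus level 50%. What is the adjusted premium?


adjusted = base * BM_level / 100
= 3703 * 50 / 100
= 3703 * 0.5
= 1851.5


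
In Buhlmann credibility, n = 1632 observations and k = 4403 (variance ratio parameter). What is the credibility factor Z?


Z = n / (n + k)
= 1632 / (1632 + 4403)
= 1632 / 6035
= 0.2704


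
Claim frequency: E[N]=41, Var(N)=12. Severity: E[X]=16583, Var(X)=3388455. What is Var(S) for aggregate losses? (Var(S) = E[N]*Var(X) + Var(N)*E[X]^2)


Var(S) = E[N]*Var(X) + Var(N)*E[X]^2
= 41*3388455 + 12*16583^2
= 138926655 + 3299950668
= 3.4389e+09


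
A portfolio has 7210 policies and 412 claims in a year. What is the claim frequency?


frequency = claims / policies
= 412 / 7210
= 0.0571


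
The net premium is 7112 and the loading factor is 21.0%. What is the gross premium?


Gross = net * (1 + loading)
= 7112 * (1 + 0.21)
= 7112 * 1.21
= 8605.52


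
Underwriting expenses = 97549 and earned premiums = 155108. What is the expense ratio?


Expense ratio = expenses / premiums
= 97549 / 155108
= 0.6289


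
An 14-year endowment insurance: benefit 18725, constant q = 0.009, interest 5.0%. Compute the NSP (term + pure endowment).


Term component = 1585.2162
Pure endowment = 14_p_x * v^14 * benefit = 0.881112 * 0.505068 * 18725 = 8333.0273
NSP = 9918.2434


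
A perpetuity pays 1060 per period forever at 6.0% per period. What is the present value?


PV = PMT / i
= 1060 / 0.06
= 17666.6667


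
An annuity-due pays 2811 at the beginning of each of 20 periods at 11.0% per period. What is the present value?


PV_due = PMT * (1-(1+i)^(-n))/i * (1+i)
PV_immediate = 22384.9153
PV_due = 22384.9153 * 1.11
= 24847.256


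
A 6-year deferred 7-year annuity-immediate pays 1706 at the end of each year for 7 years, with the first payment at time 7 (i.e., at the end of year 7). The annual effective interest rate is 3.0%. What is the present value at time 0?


PV at time 6 of the 7-year annuity-immediate:
a_n = 1706 * (1-(1+0.03)^(-7))/0.03 = 10628.8627
Discount back 6 years to time 0:
PV = 10628.8627 * (1+0.03)^(-6)
= 10628.8627 * 0.837484
= 8901.5052


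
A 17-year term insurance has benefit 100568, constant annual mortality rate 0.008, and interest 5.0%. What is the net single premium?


NSP = benefit * sum_{k=0}^{n-1} k_p_x * q * v^(k+1)
With constant q=0.008, v=0.952381
Sum = 0.085433
NSP = 100568 * 0.085433
= 8591.8346


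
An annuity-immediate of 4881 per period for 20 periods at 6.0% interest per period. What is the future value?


FV = PMT * ((1+i)^n - 1) / i
= 4881 * ((1.06)^20 - 1) / 0.06
= 4881 * (3.207135 - 1) / 0.06
= 179550.4707


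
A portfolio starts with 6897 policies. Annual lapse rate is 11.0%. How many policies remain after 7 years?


remaining = initial * (1 - lapse)^years
= 6897 * (1 - 0.11)^7
= 6897 * 0.442313
= 3050.6352


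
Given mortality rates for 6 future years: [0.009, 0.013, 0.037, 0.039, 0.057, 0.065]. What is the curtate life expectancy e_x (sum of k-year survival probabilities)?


e_x = sum_{k=1}^{n} k_p_x
k_p_x values:
  1_p_x = 0.991
  2_p_x = 0.978117
  3_p_x = 0.941927
  4_p_x = 0.905192
  5_p_x = 0.853596
  6_p_x = 0.798112
e_x = 5.4679


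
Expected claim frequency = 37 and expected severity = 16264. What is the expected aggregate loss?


E[S] = E[N] * E[X]
= 37 * 16264
= 601768


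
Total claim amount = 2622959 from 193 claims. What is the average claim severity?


severity = total / number
= 2622959 / 193
= 13590.4611


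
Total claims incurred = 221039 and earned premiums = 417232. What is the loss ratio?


Loss ratio = claims / premiums
= 221039 / 417232
= 0.5298


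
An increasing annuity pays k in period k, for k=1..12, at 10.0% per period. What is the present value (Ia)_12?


(Ia)_n = sum_{k=1}^{n} k * v^k, v = 1/(1+i)
v = 0.909091
Sum computed term by term:
(Ia)_12 = 36.7149


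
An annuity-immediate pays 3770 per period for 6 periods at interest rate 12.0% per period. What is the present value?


PV = PMT * (1 - (1+i)^(-n)) / i
= 3770 * (1 - (1+0.12)^(-6)) / 0.12
= 3770 * (1 - 0.506631) / 0.12
= 3770 * 4.111407
= 15500.0056


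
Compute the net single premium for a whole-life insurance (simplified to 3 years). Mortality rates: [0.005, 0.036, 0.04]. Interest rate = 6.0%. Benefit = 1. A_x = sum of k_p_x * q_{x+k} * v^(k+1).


v = 0.943396
Year 0: k_p_x=1.0, q=0.005, term=0.004717
Year 1: k_p_x=0.995, q=0.036, term=0.03188
Year 2: k_p_x=0.95918, q=0.04, term=0.032214
A_x = 0.0688


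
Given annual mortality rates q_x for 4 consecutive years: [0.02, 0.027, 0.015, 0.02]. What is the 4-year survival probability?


p_k = 1 - q_k for each year
Survival = product of (1 - q_k)
= 0.98 * 0.973 * 0.985 * 0.98
= 0.9205


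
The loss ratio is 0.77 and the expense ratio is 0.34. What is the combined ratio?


Combined ratio = loss ratio + expense ratio
= 0.77 + 0.34
= 1.11


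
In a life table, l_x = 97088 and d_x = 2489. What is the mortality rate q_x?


q_x = d_x / l_x
= 2489 / 97088
= 0.0256


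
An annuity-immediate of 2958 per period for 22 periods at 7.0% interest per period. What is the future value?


FV = PMT * ((1+i)^n - 1) / i
= 2958 * ((1.07)^22 - 1) / 0.07
= 2958 * (4.430402 - 1) / 0.07
= 144958.9764


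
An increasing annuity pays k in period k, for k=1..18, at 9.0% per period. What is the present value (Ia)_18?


(Ia)_n = sum_{k=1}^{n} k * v^k, v = 1/(1+i)
v = 0.917431
Sum computed term by term:
(Ia)_18 = 63.6416


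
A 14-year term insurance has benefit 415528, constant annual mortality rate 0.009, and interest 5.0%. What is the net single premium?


NSP = benefit * sum_{k=0}^{n-1} k_p_x * q * v^(k+1)
With constant q=0.009, v=0.952381
Sum = 0.084658
NSP = 415528 * 0.084658
= 35177.6614


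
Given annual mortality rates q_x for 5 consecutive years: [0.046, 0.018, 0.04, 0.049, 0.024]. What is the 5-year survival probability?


p_k = 1 - q_k for each year
Survival = product of (1 - q_k)
= 0.954 * 0.982 * 0.96 * 0.951 * 0.976
= 0.8348


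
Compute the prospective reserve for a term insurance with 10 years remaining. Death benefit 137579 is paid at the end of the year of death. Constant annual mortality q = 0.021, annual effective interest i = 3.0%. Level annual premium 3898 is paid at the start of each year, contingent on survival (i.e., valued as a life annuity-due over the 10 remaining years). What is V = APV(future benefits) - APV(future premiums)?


v = 1/(1+i) = 0.970874
APV(future benefits) per unit = sum_{k=0}^{9} k_p_x * q * v^(k+1) = 0.163963
APV(future benefits) = 137579 * 0.163963 = 22557.905
Life annuity-due factor ä_{x:10} = sum_{k=0}^{9} k_p_x * v^k = 8.042009
APV(future premiums) = 3898 * 8.042009 = 31347.7504
V = 22557.905 - 31347.7504
= -8789.8454


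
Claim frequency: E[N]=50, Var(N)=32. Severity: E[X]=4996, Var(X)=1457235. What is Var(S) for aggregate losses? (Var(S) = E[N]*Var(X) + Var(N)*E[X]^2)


Var(S) = E[N]*Var(X) + Var(N)*E[X]^2
= 50*1457235 + 32*4996^2
= 72861750 + 798720512
= 8.7158e+08


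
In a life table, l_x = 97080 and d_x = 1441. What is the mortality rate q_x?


q_x = d_x / l_x
= 1441 / 97080
= 0.0148


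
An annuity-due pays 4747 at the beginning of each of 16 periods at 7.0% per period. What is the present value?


PV_due = PMT * (1-(1+i)^(-n))/i * (1+i)
PV_immediate = 44843.2409
PV_due = 44843.2409 * 1.07
= 47982.2678


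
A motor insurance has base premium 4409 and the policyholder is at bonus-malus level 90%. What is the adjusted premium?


adjusted = base * BM_level / 100
= 4409 * 90 / 100
= 4409 * 0.9
= 3968.1


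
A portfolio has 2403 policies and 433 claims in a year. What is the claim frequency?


frequency = claims / policies
= 433 / 2403
= 0.1802


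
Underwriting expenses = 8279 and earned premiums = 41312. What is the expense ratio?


Expense ratio = expenses / premiums
= 8279 / 41312
= 0.2004


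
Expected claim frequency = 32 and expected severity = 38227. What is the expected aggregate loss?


E[S] = E[N] * E[X]
= 32 * 38227
= 1.2233e+06


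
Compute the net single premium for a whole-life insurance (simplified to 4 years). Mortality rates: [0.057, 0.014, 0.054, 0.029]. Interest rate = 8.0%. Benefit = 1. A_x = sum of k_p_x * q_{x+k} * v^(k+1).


v = 0.925926
Year 0: k_p_x=1.0, q=0.057, term=0.052778
Year 1: k_p_x=0.943, q=0.014, term=0.011319
Year 2: k_p_x=0.929798, q=0.054, term=0.039858
Year 3: k_p_x=0.879589, q=0.029, term=0.018749
A_x = 0.1227


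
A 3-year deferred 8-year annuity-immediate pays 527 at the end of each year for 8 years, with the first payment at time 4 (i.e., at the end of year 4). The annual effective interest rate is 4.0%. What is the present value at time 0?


PV at time 3 of the 8-year annuity-immediate:
a_n = 527 * (1-(1+0.04)^(-8))/0.04 = 3548.1565
Discount back 3 years to time 0:
PV = 3548.1565 * (1+0.04)^(-3)
= 3548.1565 * 0.888996
= 3154.2983


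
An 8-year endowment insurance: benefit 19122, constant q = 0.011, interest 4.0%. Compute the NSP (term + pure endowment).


Term component = 1365.939
Pure endowment = 8_p_x * v^8 * benefit = 0.915314 * 0.73069 * 19122 = 12789.0102
NSP = 14154.9491


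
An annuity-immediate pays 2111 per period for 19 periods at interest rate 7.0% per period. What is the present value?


PV = PMT * (1 - (1+i)^(-n)) / i
= 2111 * (1 - (1+0.07)^(-19)) / 0.07
= 2111 * (1 - 0.276508) / 0.07
= 2111 * 10.335595
= 21818.4416


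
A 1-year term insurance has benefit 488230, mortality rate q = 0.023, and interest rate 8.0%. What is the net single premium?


NSP = benefit * q * v
v = 1/(1+i) = 0.925926
NSP = 488230 * 0.023 * 0.925926
= 10397.4907


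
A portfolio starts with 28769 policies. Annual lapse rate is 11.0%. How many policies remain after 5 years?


remaining = initial * (1 - lapse)^years
= 28769 * (1 - 0.11)^5
= 28769 * 0.558406
= 16064.7806


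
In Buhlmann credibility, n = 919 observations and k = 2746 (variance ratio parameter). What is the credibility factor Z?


Z = n / (n + k)
= 919 / (919 + 2746)
= 919 / 3665
= 0.2508


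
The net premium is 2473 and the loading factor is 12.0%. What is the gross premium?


Gross = net * (1 + loading)
= 2473 * (1 + 0.12)
= 2473 * 1.12
= 2769.76


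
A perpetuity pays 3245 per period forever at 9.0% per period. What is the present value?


PV = PMT / i
= 3245 / 0.09
= 36055.5556


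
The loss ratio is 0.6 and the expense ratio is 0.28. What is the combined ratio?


Combined ratio = loss ratio + expense ratio
= 0.6 + 0.28
= 0.88


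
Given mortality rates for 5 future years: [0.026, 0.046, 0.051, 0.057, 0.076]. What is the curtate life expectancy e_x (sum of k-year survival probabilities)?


e_x = sum_{k=1}^{n} k_p_x
k_p_x values:
  1_p_x = 0.974
  2_p_x = 0.929196
  3_p_x = 0.881807
  4_p_x = 0.831544
  5_p_x = 0.768347
e_x = 4.3849


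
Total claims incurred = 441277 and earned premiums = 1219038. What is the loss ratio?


Loss ratio = claims / premiums
= 441277 / 1219038
= 0.362


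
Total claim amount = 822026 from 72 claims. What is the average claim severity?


severity = total / number
= 822026 / 72
= 11417.0278


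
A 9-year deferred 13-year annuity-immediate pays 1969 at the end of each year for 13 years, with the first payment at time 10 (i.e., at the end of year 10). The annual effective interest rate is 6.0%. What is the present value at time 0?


PV at time 9 of the 13-year annuity-immediate:
a_n = 1969 * (1-(1+0.06)^(-13))/0.06 = 17430.9328
Discount back 9 years to time 0:
PV = 17430.9328 * (1+0.06)^(-9)
= 17430.9328 * 0.591898
= 10317.3423


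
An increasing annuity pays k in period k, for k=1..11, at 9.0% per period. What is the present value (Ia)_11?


(Ia)_n = sum_{k=1}^{n} k * v^k, v = 1/(1+i)
v = 0.917431
Sum computed term by term:
(Ia)_11 = 35.0533


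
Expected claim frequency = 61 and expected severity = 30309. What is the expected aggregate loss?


E[S] = E[N] * E[X]
= 61 * 30309
= 1.8488e+06


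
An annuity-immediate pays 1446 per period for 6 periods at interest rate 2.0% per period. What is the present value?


PV = PMT * (1 - (1+i)^(-n)) / i
= 1446 * (1 - (1+0.02)^(-6)) / 0.02
= 1446 * (1 - 0.887971) / 0.02
= 1446 * 5.601431
= 8099.6691


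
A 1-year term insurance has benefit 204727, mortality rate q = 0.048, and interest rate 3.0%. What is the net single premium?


NSP = benefit * q * v
v = 1/(1+i) = 0.970874
NSP = 204727 * 0.048 * 0.970874
= 9540.6757


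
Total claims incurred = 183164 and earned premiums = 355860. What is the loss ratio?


Loss ratio = claims / premiums
= 183164 / 355860
= 0.5147


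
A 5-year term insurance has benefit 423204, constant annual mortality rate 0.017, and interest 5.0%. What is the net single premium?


NSP = benefit * sum_{k=0}^{n-1} k_p_x * q * v^(k+1)
With constant q=0.017, v=0.952381
Sum = 0.07126
NSP = 423204 * 0.07126
= 30157.4204


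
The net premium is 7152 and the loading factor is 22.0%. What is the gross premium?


Gross = net * (1 + loading)
= 7152 * (1 + 0.22)
= 7152 * 1.22
= 8725.44


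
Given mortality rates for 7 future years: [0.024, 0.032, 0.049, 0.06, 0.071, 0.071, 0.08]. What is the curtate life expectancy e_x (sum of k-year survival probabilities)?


e_x = sum_{k=1}^{n} k_p_x
k_p_x values:
  1_p_x = 0.976
  2_p_x = 0.944768
  3_p_x = 0.898474
  4_p_x = 0.844566
  5_p_x = 0.784602
  6_p_x = 0.728895
  7_p_x = 0.670583
e_x = 5.8479


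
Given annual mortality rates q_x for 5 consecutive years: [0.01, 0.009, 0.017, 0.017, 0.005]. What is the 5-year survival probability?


p_k = 1 - q_k for each year
Survival = product of (1 - q_k)
= 0.99 * 0.991 * 0.983 * 0.983 * 0.995
= 0.9433


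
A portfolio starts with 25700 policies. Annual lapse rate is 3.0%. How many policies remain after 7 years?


remaining = initial * (1 - lapse)^years
= 25700 * (1 - 0.03)^7
= 25700 * 0.807983
= 20765.1591


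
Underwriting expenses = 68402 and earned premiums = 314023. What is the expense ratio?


Expense ratio = expenses / premiums
= 68402 / 314023
= 0.2178


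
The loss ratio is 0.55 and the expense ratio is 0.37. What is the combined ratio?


Combined ratio = loss ratio + expense ratio
= 0.55 + 0.37
= 0.92


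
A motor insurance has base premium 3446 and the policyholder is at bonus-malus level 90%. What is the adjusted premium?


adjusted = base * BM_level / 100
= 3446 * 90 / 100
= 3446 * 0.9
= 3101.4


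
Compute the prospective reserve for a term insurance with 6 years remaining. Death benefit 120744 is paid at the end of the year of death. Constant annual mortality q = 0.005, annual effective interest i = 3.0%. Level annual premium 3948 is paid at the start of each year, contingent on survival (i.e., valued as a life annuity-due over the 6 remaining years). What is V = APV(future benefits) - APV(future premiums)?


v = 1/(1+i) = 0.970874
APV(future benefits) per unit = sum_{k=0}^{5} k_p_x * q * v^(k+1) = 0.026761
APV(future benefits) = 120744 * 0.026761 = 3231.2526
Life annuity-due factor ä_{x:6} = sum_{k=0}^{5} k_p_x * v^k = 5.512804
APV(future premiums) = 3948 * 5.512804 = 21764.5512
V = 3231.2526 - 21764.5512
= -18533.2986


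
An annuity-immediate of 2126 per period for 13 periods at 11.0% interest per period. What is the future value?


FV = PMT * ((1+i)^n - 1) / i
= 2126 * ((1.11)^13 - 1) / 0.11
= 2126 * (3.88328 - 1) / 0.11
= 55725.9421


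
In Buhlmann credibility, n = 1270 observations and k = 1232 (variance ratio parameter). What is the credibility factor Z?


Z = n / (n + k)
= 1270 / (1270 + 1232)
= 1270 / 2502
= 0.5076


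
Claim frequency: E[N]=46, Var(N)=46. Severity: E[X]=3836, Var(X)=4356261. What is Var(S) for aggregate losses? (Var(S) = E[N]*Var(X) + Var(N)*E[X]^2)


Var(S) = E[N]*Var(X) + Var(N)*E[X]^2
= 46*4356261 + 46*3836^2
= 200388006 + 676885216
= 8.7727e+08


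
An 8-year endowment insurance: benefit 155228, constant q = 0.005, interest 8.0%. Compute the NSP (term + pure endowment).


Term component = 4391.742
Pure endowment = 8_p_x * v^8 * benefit = 0.960693 * 0.540269 * 155228 = 80568.3861
NSP = 84960.1281


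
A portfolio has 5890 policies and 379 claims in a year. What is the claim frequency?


frequency = claims / policies
= 379 / 5890
= 0.0643


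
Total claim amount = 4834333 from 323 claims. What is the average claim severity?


severity = total / number
= 4834333 / 323
= 14966.9752


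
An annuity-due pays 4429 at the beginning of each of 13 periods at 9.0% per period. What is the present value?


PV_due = PMT * (1-(1+i)^(-n))/i * (1+i)
PV_immediate = 33159.4975
PV_due = 33159.4975 * 1.09
= 36143.8523


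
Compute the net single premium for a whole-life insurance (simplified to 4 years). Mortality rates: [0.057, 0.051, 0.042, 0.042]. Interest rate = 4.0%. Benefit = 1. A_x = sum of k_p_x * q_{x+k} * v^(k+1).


v = 0.961538
Year 0: k_p_x=1.0, q=0.057, term=0.054808
Year 1: k_p_x=0.943, q=0.051, term=0.044465
Year 2: k_p_x=0.894907, q=0.042, term=0.033414
Year 3: k_p_x=0.857321, q=0.042, term=0.030779
A_x = 0.1635


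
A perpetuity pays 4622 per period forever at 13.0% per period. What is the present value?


PV = PMT / i
= 4622 / 0.13
= 35553.8462


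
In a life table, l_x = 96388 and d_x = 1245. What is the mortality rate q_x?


q_x = d_x / l_x
= 1245 / 96388
= 0.0129


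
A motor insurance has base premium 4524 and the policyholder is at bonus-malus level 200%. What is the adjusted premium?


adjusted = base * BM_level / 100
= 4524 * 200 / 100
= 4524 * 2.0
= 9048.0


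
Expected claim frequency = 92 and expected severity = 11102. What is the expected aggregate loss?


E[S] = E[N] * E[X]
= 92 * 11102
= 1.0214e+06


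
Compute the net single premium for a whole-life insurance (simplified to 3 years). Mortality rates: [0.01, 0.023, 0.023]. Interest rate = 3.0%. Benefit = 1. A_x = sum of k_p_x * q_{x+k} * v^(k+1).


v = 0.970874
Year 0: k_p_x=1.0, q=0.01, term=0.009709
Year 1: k_p_x=0.99, q=0.023, term=0.021463
Year 2: k_p_x=0.96723, q=0.023, term=0.020359
A_x = 0.0515


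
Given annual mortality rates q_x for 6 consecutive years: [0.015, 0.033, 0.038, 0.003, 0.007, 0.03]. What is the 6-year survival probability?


p_k = 1 - q_k for each year
Survival = product of (1 - q_k)
= 0.985 * 0.967 * 0.962 * 0.997 * 0.993 * 0.97
= 0.8799


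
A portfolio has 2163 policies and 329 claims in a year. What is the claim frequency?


frequency = claims / policies
= 329 / 2163
= 0.1521


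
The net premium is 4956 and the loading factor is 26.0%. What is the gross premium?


Gross = net * (1 + loading)
= 4956 * (1 + 0.26)
= 4956 * 1.26
= 6244.56


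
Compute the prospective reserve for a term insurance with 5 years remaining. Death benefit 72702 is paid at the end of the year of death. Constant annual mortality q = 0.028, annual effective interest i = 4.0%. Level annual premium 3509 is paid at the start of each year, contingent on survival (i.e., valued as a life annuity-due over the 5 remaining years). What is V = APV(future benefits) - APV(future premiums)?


v = 1/(1+i) = 0.961538
APV(future benefits) per unit = sum_{k=0}^{4} k_p_x * q * v^(k+1) = 0.118126
APV(future benefits) = 72702 * 0.118126 = 8587.9746
Life annuity-due factor ä_{x:5} = sum_{k=0}^{4} k_p_x * v^k = 4.387526
APV(future premiums) = 3509 * 4.387526 = 15395.8286
V = 8587.9746 - 15395.8286
= -6807.854


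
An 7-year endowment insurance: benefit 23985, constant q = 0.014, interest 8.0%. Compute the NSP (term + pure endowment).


Term component = 1683.7556
Pure endowment = 7_p_x * v^7 * benefit = 0.906021 * 0.58349 * 23985 = 12679.7835
NSP = 14363.5392


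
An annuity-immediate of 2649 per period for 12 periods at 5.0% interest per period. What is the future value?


FV = PMT * ((1+i)^n - 1) / i
= 2649 * ((1.05)^12 - 1) / 0.05
= 2649 * (1.795856 - 1) / 0.05
= 42164.4682


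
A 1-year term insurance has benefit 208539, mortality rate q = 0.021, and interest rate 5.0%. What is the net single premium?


NSP = benefit * q * v
v = 1/(1+i) = 0.952381
NSP = 208539 * 0.021 * 0.952381
= 4170.78
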